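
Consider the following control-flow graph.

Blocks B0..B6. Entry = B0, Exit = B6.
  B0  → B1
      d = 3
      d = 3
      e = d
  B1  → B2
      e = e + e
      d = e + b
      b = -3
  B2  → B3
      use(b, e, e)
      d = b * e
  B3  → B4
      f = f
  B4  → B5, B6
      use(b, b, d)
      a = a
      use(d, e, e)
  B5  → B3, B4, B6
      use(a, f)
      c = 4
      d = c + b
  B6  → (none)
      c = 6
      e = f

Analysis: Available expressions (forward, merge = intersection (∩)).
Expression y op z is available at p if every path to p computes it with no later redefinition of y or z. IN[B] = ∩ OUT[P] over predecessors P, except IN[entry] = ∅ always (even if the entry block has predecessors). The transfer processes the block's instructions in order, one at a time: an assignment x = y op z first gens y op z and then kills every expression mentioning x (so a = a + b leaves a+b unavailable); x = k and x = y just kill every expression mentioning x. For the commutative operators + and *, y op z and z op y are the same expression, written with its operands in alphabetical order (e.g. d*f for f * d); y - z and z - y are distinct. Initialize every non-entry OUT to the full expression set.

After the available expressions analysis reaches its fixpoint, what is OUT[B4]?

Answer: {b*e}

Derivation:
Per-block solution:
  B0: | IN={} | OUT={}
  B1: | IN={} | OUT={}
  B2: | IN={} | OUT={b*e}
  B3: | IN={b*e} | OUT={b*e}
  B4: | IN={b*e} | OUT={b*e}
  B5: | IN={b*e} | OUT={b*e, b+c}
  B6: | IN={b*e} | OUT={}

Merge at B4: IN[B4] = OUT[B3] ∩ OUT[B5] = {b*e}
Applying B4's transfer function to that IN value gives OUT[B4] (row B4 above).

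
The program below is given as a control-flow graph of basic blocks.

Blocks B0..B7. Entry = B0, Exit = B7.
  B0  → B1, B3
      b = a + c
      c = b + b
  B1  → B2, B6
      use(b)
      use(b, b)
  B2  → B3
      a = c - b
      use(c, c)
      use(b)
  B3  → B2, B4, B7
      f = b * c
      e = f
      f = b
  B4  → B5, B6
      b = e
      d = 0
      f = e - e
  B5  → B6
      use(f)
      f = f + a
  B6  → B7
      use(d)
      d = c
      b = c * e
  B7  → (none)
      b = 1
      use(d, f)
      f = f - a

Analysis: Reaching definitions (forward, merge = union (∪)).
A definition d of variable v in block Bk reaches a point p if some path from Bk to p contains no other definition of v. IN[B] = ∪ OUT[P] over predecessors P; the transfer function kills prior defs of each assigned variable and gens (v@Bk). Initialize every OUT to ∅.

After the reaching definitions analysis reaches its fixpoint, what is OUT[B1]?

Answer: {b@B0, c@B0}

Derivation:
Per-block solution:
  B0: | IN={} | OUT={b@B0, c@B0}
  B1: | IN={b@B0, c@B0} | OUT={b@B0, c@B0}
  B2: | IN={a@B2, b@B0, c@B0, e@B3, f@B3} | OUT={a@B2, b@B0, c@B0, e@B3, f@B3}
  B3: | IN={a@B2, b@B0, c@B0, e@B3, f@B3} | OUT={a@B2, b@B0, c@B0, e@B3, f@B3}
  B4: | IN={a@B2, b@B0, c@B0, e@B3, f@B3} | OUT={a@B2, b@B4, c@B0, d@B4, e@B3, f@B4}
  B5: | IN={a@B2, b@B4, c@B0, d@B4, e@B3, f@B4} | OUT={a@B2, b@B4, c@B0, d@B4, e@B3, f@B5}
  B6: | IN={a@B2, b@B0, b@B4, c@B0, d@B4, e@B3, f@B4, f@B5} | OUT={a@B2, b@B6, c@B0, d@B6, e@B3, f@B4, f@B5}
  B7: | IN={a@B2, b@B0, b@B6, c@B0, d@B6, e@B3, f@B3, f@B4, f@B5} | OUT={a@B2, b@B7, c@B0, d@B6, e@B3, f@B7}

Merge at B1: IN[B1] = OUT[B0] = {b@B0, c@B0}
Applying B1's transfer function to that IN value gives OUT[B1] (row B1 above).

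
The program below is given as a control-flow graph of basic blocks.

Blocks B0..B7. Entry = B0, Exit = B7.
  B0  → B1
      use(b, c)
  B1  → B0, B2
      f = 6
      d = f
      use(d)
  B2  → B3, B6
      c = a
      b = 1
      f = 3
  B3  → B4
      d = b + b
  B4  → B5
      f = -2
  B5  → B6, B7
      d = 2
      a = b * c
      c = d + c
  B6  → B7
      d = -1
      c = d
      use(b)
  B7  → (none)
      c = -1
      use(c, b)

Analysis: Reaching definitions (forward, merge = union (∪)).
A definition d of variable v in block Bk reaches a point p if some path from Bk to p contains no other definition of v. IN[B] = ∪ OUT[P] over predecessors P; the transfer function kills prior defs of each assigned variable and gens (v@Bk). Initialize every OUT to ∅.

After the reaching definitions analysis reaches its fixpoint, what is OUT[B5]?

Answer: {a@B5, b@B2, c@B5, d@B5, f@B4}

Trace:
Per-block solution:
  B0:   IN={d@B1, f@B1}   OUT={d@B1, f@B1}
  B1:   IN={d@B1, f@B1}   OUT={d@B1, f@B1}
  B2:   IN={d@B1, f@B1}   OUT={b@B2, c@B2, d@B1, f@B2}
  B3:   IN={b@B2, c@B2, d@B1, f@B2}   OUT={b@B2, c@B2, d@B3, f@B2}
  B4:   IN={b@B2, c@B2, d@B3, f@B2}   OUT={b@B2, c@B2, d@B3, f@B4}
  B5:   IN={b@B2, c@B2, d@B3, f@B4}   OUT={a@B5, b@B2, c@B5, d@B5, f@B4}
  B6:   IN={a@B5, b@B2, c@B2, c@B5, d@B1, d@B5, f@B2, f@B4}   OUT={a@B5, b@B2, c@B6, d@B6, f@B2, f@B4}
  B7:   IN={a@B5, b@B2, c@B5, c@B6, d@B5, d@B6, f@B2, f@B4}   OUT={a@B5, b@B2, c@B7, d@B5, d@B6, f@B2, f@B4}

Merge at B5: IN[B5] = OUT[B4] = {b@B2, c@B2, d@B3, f@B4}
Applying B5's transfer function to that IN value gives OUT[B5] (row B5 above).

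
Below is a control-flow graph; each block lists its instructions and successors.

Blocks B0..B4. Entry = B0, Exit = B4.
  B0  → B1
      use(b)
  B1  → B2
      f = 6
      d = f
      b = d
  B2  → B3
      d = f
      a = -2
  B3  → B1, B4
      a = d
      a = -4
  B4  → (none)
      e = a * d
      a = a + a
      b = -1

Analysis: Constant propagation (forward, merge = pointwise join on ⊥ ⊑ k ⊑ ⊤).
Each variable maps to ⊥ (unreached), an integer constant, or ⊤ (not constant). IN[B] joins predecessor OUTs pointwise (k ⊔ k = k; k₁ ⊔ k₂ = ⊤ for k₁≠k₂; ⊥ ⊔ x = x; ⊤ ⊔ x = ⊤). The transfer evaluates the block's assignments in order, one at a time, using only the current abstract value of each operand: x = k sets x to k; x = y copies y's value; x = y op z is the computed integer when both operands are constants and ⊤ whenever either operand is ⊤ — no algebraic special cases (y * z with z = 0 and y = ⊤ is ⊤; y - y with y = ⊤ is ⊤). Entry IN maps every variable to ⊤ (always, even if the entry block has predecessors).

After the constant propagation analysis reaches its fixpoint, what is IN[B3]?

Per-block solution:
  B0: | IN=(all ⊤) | OUT=(all ⊤)
  B1: | IN=(all ⊤) | OUT={b:6, d:6, f:6; rest ⊤}
  B2: | IN={b:6, d:6, f:6; rest ⊤} | OUT={a:-2, b:6, d:6, f:6; rest ⊤}
  B3: | IN={a:-2, b:6, d:6, f:6; rest ⊤} | OUT={a:-4, b:6, d:6, f:6; rest ⊤}
  B4: | IN={a:-4, b:6, d:6, f:6; rest ⊤} | OUT={a:-8, b:-1, d:6, e:-24, f:6; rest ⊤}

Merge at B3: IN[B3] = OUT[B2] = {a: -2, b: 6, c: ⊤, d: 6, e: ⊤, f: 6}

Answer: {a: -2, b: 6, c: ⊤, d: 6, e: ⊤, f: 6}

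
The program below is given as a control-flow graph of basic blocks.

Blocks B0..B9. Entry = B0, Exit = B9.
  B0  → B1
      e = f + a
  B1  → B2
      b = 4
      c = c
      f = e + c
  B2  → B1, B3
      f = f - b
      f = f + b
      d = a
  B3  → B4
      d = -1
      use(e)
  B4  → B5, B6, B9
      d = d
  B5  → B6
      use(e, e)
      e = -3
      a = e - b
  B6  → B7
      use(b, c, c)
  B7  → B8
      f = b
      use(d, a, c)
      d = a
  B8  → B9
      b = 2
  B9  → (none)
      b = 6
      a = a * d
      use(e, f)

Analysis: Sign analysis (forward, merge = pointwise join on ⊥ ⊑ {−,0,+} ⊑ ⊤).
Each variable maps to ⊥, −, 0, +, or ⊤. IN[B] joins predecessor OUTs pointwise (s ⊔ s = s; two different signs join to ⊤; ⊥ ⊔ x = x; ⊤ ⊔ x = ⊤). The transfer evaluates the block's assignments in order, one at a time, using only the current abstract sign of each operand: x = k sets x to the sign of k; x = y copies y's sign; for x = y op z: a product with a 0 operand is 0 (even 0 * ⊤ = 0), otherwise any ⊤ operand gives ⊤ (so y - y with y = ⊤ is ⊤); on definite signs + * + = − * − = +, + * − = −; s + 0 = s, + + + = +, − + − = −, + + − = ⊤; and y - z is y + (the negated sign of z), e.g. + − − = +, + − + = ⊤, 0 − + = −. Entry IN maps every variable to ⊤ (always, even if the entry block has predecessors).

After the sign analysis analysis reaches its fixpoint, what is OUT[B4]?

Fixpoint table:
  B0:   IN=(all ⊤)   OUT=(all ⊤)
  B1:   IN=(all ⊤)   OUT={b:+; rest ⊤}
  B2:   IN={b:+; rest ⊤}   OUT={b:+; rest ⊤}
  B3:   IN={b:+; rest ⊤}   OUT={b:+, d:-; rest ⊤}
  B4:   IN={b:+, d:-; rest ⊤}   OUT={b:+, d:-; rest ⊤}
  B5:   IN={b:+, d:-; rest ⊤}   OUT={a:-, b:+, d:-, e:-; rest ⊤}
  B6:   IN={b:+, d:-; rest ⊤}   OUT={b:+, d:-; rest ⊤}
  B7:   IN={b:+, d:-; rest ⊤}   OUT={b:+, f:+; rest ⊤}
  B8:   IN={b:+, f:+; rest ⊤}   OUT={b:+, f:+; rest ⊤}
  B9:   IN={b:+; rest ⊤}   OUT={b:+; rest ⊤}

Merge at B4: IN[B4] = OUT[B3] = {a: ⊤, b: +, c: ⊤, d: -, e: ⊤, f: ⊤}
Applying B4's transfer function to that IN value gives OUT[B4] (row B4 above).

Answer: {a: ⊤, b: +, c: ⊤, d: -, e: ⊤, f: ⊤}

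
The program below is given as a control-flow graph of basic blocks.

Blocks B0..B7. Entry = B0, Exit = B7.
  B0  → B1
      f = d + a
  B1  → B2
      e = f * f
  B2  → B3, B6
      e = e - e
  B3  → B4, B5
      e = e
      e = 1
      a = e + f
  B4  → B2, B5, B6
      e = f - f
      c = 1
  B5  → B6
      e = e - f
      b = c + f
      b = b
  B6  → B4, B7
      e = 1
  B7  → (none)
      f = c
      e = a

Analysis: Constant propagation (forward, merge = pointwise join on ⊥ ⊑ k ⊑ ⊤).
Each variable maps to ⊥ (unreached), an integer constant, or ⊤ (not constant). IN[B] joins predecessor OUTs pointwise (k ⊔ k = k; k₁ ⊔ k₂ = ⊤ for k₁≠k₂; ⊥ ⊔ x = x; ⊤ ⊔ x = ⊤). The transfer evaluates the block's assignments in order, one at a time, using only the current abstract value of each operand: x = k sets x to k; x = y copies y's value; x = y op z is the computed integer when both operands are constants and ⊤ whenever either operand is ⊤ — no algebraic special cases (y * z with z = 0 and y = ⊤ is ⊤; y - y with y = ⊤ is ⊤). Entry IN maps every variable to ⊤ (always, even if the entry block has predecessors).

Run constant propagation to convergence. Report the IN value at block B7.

Converged values:
  B0:   IN=(all ⊤)   OUT=(all ⊤)
  B1:   IN=(all ⊤)   OUT=(all ⊤)
  B2:   IN=(all ⊤)   OUT=(all ⊤)
  B3:   IN=(all ⊤)   OUT={e:1; rest ⊤}
  B4:   IN={e:1; rest ⊤}   OUT={c:1; rest ⊤}
  B5:   IN=(all ⊤)   OUT=(all ⊤)
  B6:   IN=(all ⊤)   OUT={e:1; rest ⊤}
  B7:   IN={e:1; rest ⊤}   OUT=(all ⊤)

Merge at B7: IN[B7] = OUT[B6] = {a: ⊤, b: ⊤, c: ⊤, d: ⊤, e: 1, f: ⊤}

Answer: {a: ⊤, b: ⊤, c: ⊤, d: ⊤, e: 1, f: ⊤}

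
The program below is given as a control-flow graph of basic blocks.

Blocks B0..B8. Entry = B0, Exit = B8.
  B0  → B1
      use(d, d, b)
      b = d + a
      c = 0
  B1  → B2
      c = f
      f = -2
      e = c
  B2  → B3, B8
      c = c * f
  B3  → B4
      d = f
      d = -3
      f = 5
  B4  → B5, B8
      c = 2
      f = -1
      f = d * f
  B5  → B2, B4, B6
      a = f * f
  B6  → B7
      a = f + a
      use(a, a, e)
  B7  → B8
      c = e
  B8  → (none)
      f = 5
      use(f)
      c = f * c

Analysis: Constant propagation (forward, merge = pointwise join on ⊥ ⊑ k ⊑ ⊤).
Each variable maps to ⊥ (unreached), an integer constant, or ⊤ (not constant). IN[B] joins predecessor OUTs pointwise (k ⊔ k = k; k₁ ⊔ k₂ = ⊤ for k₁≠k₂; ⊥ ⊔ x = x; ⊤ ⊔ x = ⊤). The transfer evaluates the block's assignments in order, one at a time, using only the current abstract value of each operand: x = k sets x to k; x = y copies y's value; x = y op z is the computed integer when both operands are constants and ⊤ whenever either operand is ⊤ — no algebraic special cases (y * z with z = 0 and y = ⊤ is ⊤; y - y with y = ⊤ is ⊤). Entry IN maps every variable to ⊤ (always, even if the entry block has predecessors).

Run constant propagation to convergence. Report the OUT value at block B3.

Converged values:
  B0:  IN=(all ⊤)  OUT={c:0; rest ⊤}
  B1:  IN={c:0; rest ⊤}  OUT={f:-2; rest ⊤}
  B2:  IN=(all ⊤)  OUT=(all ⊤)
  B3:  IN=(all ⊤)  OUT={d:-3, f:5; rest ⊤}
  B4:  IN={d:-3; rest ⊤}  OUT={c:2, d:-3, f:3; rest ⊤}
  B5:  IN={c:2, d:-3, f:3; rest ⊤}  OUT={a:9, c:2, d:-3, f:3; rest ⊤}
  B6:  IN={a:9, c:2, d:-3, f:3; rest ⊤}  OUT={a:12, c:2, d:-3, f:3; rest ⊤}
  B7:  IN={a:12, c:2, d:-3, f:3; rest ⊤}  OUT={a:12, d:-3, f:3; rest ⊤}
  B8:  IN=(all ⊤)  OUT={f:5; rest ⊤}

Merge at B3: IN[B3] = OUT[B2] = {a: ⊤, b: ⊤, c: ⊤, d: ⊤, e: ⊤, f: ⊤}
Applying B3's transfer function to that IN value gives OUT[B3] (row B3 above).

Answer: {a: ⊤, b: ⊤, c: ⊤, d: -3, e: ⊤, f: 5}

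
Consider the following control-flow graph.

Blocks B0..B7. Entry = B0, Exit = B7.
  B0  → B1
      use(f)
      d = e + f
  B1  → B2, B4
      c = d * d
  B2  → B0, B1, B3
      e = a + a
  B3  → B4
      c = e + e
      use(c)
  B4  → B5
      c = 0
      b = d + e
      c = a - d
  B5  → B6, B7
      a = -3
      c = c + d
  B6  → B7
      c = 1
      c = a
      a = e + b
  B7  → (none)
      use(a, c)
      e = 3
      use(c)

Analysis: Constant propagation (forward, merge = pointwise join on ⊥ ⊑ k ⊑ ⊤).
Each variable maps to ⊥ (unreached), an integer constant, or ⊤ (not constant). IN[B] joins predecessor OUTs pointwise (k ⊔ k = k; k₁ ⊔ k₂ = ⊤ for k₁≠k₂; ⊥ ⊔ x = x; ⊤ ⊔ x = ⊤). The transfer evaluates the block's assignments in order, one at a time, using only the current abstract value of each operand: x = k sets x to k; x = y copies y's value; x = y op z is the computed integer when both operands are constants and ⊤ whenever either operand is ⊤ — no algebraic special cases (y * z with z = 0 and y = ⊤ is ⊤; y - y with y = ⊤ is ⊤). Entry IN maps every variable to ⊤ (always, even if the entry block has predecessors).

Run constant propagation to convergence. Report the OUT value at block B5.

Fixpoint table:
  B0:  IN=(all ⊤)  OUT=(all ⊤)
  B1:  IN=(all ⊤)  OUT=(all ⊤)
  B2:  IN=(all ⊤)  OUT=(all ⊤)
  B3:  IN=(all ⊤)  OUT=(all ⊤)
  B4:  IN=(all ⊤)  OUT=(all ⊤)
  B5:  IN=(all ⊤)  OUT={a:-3; rest ⊤}
  B6:  IN={a:-3; rest ⊤}  OUT={c:-3; rest ⊤}
  B7:  IN=(all ⊤)  OUT={e:3; rest ⊤}

Merge at B5: IN[B5] = OUT[B4] = {a: ⊤, b: ⊤, c: ⊤, d: ⊤, e: ⊤, f: ⊤}
Applying B5's transfer function to that IN value gives OUT[B5] (row B5 above).

Answer: {a: -3, b: ⊤, c: ⊤, d: ⊤, e: ⊤, f: ⊤}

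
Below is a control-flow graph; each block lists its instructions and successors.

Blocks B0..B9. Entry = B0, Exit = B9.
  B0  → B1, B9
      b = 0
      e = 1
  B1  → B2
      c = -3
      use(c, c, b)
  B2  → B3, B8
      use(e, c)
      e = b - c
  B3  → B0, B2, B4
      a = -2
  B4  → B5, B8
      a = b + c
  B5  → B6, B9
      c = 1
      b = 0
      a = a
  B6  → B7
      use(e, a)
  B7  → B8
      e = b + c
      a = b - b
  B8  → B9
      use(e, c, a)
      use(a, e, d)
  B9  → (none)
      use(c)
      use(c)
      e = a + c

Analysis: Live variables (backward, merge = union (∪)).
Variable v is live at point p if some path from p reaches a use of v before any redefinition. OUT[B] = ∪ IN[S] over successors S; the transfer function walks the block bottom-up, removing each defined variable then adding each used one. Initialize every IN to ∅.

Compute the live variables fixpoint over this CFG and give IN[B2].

Answer: {a, b, c, d, e}

Trace:
Per-block solution:
  B0:  IN={a, c, d}  OUT={a, b, c, d, e}
  B1:  IN={a, b, d, e}  OUT={a, b, c, d, e}
  B2:  IN={a, b, c, d, e}  OUT={a, b, c, d, e}
  B3:  IN={b, c, d, e}  OUT={a, b, c, d, e}
  B4:  IN={b, c, d, e}  OUT={a, c, d, e}
  B5:  IN={a, d, e}  OUT={a, b, c, d, e}
  B6:  IN={a, b, c, d, e}  OUT={b, c, d}
  B7:  IN={b, c, d}  OUT={a, c, d, e}
  B8:  IN={a, c, d, e}  OUT={a, c}
  B9:  IN={a, c}  OUT={}

Merge at B2: OUT[B2] = IN[B3] ⊔ IN[B8] = {a, b, c, d, e}
Applying B2's transfer function to that OUT value gives IN[B2] (row B2 above).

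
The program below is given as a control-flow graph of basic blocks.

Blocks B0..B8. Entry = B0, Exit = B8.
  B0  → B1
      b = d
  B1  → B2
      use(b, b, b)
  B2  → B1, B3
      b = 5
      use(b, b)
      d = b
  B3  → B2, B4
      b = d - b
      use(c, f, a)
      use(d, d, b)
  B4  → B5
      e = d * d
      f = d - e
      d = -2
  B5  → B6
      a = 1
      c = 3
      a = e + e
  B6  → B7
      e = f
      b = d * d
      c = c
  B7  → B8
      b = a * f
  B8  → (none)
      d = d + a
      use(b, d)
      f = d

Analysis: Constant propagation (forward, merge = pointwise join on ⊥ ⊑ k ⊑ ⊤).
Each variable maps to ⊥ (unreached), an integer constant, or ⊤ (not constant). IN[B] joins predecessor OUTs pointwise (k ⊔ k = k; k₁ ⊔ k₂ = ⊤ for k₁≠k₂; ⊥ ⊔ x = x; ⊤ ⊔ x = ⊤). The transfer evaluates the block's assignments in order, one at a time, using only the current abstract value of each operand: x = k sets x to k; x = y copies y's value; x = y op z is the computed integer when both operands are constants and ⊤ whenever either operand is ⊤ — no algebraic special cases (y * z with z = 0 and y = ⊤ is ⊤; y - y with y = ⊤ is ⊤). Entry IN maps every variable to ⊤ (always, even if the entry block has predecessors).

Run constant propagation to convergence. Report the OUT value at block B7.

Fixpoint table:
  B0:  IN=(all ⊤)  OUT=(all ⊤)
  B1:  IN=(all ⊤)  OUT=(all ⊤)
  B2:  IN=(all ⊤)  OUT={b:5, d:5; rest ⊤}
  B3:  IN={b:5, d:5; rest ⊤}  OUT={b:0, d:5; rest ⊤}
  B4:  IN={b:0, d:5; rest ⊤}  OUT={b:0, d:-2, e:25, f:-20; rest ⊤}
  B5:  IN={b:0, d:-2, e:25, f:-20; rest ⊤}  OUT={a:50, b:0, c:3, d:-2, e:25, f:-20; rest ⊤}
  B6:  IN={a:50, b:0, c:3, d:-2, e:25, f:-20; rest ⊤}  OUT={a:50, b:4, c:3, d:-2, e:-20, f:-20; rest ⊤}
  B7:  IN={a:50, b:4, c:3, d:-2, e:-20, f:-20; rest ⊤}  OUT={a:50, b:-1000, c:3, d:-2, e:-20, f:-20; rest ⊤}
  B8:  IN={a:50, b:-1000, c:3, d:-2, e:-20, f:-20; rest ⊤}  OUT={a:50, b:-1000, c:3, d:48, e:-20, f:48; rest ⊤}

Merge at B7: IN[B7] = OUT[B6] = {a: 50, b: 4, c: 3, d: -2, e: -20, f: -20}
Applying B7's transfer function to that IN value gives OUT[B7] (row B7 above).

Answer: {a: 50, b: -1000, c: 3, d: -2, e: -20, f: -20}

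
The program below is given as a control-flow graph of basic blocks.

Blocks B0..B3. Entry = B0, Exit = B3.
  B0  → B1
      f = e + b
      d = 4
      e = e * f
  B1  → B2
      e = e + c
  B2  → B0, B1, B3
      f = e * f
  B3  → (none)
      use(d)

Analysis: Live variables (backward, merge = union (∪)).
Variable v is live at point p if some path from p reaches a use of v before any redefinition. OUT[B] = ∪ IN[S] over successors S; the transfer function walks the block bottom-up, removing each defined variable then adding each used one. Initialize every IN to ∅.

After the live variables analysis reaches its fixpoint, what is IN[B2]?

Answer: {b, c, d, e, f}

Derivation:
Per-block solution:
  B0:  IN={b, c, e}  OUT={b, c, d, e, f}
  B1:  IN={b, c, d, e, f}  OUT={b, c, d, e, f}
  B2:  IN={b, c, d, e, f}  OUT={b, c, d, e, f}
  B3:  IN={d}  OUT={}

Merge at B2: OUT[B2] = IN[B0] ⊔ IN[B1] ⊔ IN[B3] = {b, c, d, e, f}
Applying B2's transfer function to that OUT value gives IN[B2] (row B2 above).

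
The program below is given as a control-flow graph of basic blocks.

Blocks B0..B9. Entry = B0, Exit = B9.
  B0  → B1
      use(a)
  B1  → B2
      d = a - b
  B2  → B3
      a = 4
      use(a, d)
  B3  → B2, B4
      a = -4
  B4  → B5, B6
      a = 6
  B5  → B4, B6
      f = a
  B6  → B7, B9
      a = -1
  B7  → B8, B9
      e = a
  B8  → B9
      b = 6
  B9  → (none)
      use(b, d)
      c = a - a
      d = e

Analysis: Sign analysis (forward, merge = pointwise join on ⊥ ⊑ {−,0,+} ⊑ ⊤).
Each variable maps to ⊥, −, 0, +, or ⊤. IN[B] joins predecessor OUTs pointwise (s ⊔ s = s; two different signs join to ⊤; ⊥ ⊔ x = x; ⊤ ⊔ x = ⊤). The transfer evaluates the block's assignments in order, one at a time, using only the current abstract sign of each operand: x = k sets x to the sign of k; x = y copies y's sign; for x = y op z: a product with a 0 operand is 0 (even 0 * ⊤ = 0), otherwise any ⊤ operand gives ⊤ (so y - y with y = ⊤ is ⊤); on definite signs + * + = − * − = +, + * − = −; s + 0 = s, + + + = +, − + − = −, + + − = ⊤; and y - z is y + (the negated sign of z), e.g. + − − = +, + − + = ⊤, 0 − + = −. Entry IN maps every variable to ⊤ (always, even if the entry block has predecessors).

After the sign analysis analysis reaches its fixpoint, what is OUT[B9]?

Answer: {a: -, b: ⊤, c: ⊤, d: ⊤, e: ⊤, f: ⊤}

Working:
Fixpoint table:
  B0:  IN=(all ⊤)  OUT=(all ⊤)
  B1:  IN=(all ⊤)  OUT=(all ⊤)
  B2:  IN=(all ⊤)  OUT={a:+; rest ⊤}
  B3:  IN={a:+; rest ⊤}  OUT={a:-; rest ⊤}
  B4:  IN=(all ⊤)  OUT={a:+; rest ⊤}
  B5:  IN={a:+; rest ⊤}  OUT={a:+, f:+; rest ⊤}
  B6:  IN={a:+; rest ⊤}  OUT={a:-; rest ⊤}
  B7:  IN={a:-; rest ⊤}  OUT={a:-, e:-; rest ⊤}
  B8:  IN={a:-, e:-; rest ⊤}  OUT={a:-, b:+, e:-; rest ⊤}
  B9:  IN={a:-; rest ⊤}  OUT={a:-; rest ⊤}

Merge at B9: IN[B9] = OUT[B6] ⊔ OUT[B7] ⊔ OUT[B8] = {a: -, b: ⊤, c: ⊤, d: ⊤, e: ⊤, f: ⊤}
Applying B9's transfer function to that IN value gives OUT[B9] (row B9 above).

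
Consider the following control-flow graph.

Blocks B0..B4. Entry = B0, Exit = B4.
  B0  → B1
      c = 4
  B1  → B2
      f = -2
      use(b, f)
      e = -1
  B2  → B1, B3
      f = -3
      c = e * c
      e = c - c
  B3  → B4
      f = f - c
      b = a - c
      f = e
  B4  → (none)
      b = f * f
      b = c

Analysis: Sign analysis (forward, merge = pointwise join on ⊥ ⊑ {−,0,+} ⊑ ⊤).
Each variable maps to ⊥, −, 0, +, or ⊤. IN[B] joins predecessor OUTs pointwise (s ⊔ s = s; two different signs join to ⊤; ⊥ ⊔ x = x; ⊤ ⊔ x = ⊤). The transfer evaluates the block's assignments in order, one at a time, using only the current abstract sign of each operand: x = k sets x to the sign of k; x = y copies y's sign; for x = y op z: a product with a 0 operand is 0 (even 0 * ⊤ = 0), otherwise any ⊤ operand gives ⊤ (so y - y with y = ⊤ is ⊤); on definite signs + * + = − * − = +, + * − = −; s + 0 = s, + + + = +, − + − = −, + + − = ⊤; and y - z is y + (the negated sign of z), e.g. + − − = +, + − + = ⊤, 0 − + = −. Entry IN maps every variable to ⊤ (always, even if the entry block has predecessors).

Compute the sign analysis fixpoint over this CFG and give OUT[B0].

Fixpoint table:
  B0: | IN=(all ⊤) | OUT={c:+; rest ⊤}
  B1: | IN=(all ⊤) | OUT={e:-, f:-; rest ⊤}
  B2: | IN={e:-, f:-; rest ⊤} | OUT={f:-; rest ⊤}
  B3: | IN={f:-; rest ⊤} | OUT=(all ⊤)
  B4: | IN=(all ⊤) | OUT=(all ⊤)

B0 is the boundary node: IN[B0] = {a: ⊤, b: ⊤, c: ⊤, d: ⊤, e: ⊤, f: ⊤}
Applying B0's transfer function to that IN value gives OUT[B0] (row B0 above).

Answer: {a: ⊤, b: ⊤, c: +, d: ⊤, e: ⊤, f: ⊤}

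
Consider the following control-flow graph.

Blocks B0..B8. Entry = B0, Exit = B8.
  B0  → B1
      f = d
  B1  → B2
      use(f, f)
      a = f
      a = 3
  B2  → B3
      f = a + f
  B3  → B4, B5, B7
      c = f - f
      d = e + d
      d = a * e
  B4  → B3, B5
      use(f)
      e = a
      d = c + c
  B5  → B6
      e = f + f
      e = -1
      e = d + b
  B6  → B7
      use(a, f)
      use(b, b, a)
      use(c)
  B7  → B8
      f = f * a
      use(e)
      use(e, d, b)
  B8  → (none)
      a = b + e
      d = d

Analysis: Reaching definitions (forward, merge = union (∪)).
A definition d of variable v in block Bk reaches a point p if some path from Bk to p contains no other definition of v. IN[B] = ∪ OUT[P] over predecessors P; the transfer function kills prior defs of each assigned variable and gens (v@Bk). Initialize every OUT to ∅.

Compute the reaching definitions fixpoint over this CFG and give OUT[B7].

Answer: {a@B1, c@B3, d@B3, d@B4, e@B4, e@B5, f@B7}

Working:
Fixpoint table:
  B0:   IN={}   OUT={f@B0}
  B1:   IN={f@B0}   OUT={a@B1, f@B0}
  B2:   IN={a@B1, f@B0}   OUT={a@B1, f@B2}
  B3:   IN={a@B1, c@B3, d@B4, e@B4, f@B2}   OUT={a@B1, c@B3, d@B3, e@B4, f@B2}
  B4:   IN={a@B1, c@B3, d@B3, e@B4, f@B2}   OUT={a@B1, c@B3, d@B4, e@B4, f@B2}
  B5:   IN={a@B1, c@B3, d@B3, d@B4, e@B4, f@B2}   OUT={a@B1, c@B3, d@B3, d@B4, e@B5, f@B2}
  B6:   IN={a@B1, c@B3, d@B3, d@B4, e@B5, f@B2}   OUT={a@B1, c@B3, d@B3, d@B4, e@B5, f@B2}
  B7:   IN={a@B1, c@B3, d@B3, d@B4, e@B4, e@B5, f@B2}   OUT={a@B1, c@B3, d@B3, d@B4, e@B4, e@B5, f@B7}
  B8:   IN={a@B1, c@B3, d@B3, d@B4, e@B4, e@B5, f@B7}   OUT={a@B8, c@B3, d@B8, e@B4, e@B5, f@B7}

Merge at B7: IN[B7] = OUT[B3] ⊔ OUT[B6] = {a@B1, c@B3, d@B3, d@B4, e@B4, e@B5, f@B2}
Applying B7's transfer function to that IN value gives OUT[B7] (row B7 above).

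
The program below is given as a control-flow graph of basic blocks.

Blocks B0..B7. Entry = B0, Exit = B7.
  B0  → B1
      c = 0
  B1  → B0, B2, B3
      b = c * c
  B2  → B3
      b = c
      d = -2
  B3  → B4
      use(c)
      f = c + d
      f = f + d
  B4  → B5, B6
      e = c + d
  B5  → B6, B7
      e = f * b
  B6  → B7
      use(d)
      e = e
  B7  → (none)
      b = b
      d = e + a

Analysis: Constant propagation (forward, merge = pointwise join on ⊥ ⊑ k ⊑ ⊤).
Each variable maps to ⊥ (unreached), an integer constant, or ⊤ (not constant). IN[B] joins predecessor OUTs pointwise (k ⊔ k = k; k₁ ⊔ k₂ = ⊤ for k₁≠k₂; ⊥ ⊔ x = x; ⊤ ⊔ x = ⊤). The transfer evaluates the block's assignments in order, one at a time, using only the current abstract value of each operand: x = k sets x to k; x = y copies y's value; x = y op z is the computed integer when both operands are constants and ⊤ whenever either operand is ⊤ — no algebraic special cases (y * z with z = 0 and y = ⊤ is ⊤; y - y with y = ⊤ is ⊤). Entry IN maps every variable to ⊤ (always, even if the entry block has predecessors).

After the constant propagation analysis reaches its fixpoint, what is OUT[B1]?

Answer: {a: ⊤, b: 0, c: 0, d: ⊤, e: ⊤, f: ⊤}

Derivation:
Fixpoint table:
  B0:   IN=(all ⊤)   OUT={c:0; rest ⊤}
  B1:   IN={c:0; rest ⊤}   OUT={b:0, c:0; rest ⊤}
  B2:   IN={b:0, c:0; rest ⊤}   OUT={b:0, c:0, d:-2; rest ⊤}
  B3:   IN={b:0, c:0; rest ⊤}   OUT={b:0, c:0; rest ⊤}
  B4:   IN={b:0, c:0; rest ⊤}   OUT={b:0, c:0; rest ⊤}
  B5:   IN={b:0, c:0; rest ⊤}   OUT={b:0, c:0; rest ⊤}
  B6:   IN={b:0, c:0; rest ⊤}   OUT={b:0, c:0; rest ⊤}
  B7:   IN={b:0, c:0; rest ⊤}   OUT={b:0, c:0; rest ⊤}

Merge at B1: IN[B1] = OUT[B0] = {a: ⊤, b: ⊤, c: 0, d: ⊤, e: ⊤, f: ⊤}
Applying B1's transfer function to that IN value gives OUT[B1] (row B1 above).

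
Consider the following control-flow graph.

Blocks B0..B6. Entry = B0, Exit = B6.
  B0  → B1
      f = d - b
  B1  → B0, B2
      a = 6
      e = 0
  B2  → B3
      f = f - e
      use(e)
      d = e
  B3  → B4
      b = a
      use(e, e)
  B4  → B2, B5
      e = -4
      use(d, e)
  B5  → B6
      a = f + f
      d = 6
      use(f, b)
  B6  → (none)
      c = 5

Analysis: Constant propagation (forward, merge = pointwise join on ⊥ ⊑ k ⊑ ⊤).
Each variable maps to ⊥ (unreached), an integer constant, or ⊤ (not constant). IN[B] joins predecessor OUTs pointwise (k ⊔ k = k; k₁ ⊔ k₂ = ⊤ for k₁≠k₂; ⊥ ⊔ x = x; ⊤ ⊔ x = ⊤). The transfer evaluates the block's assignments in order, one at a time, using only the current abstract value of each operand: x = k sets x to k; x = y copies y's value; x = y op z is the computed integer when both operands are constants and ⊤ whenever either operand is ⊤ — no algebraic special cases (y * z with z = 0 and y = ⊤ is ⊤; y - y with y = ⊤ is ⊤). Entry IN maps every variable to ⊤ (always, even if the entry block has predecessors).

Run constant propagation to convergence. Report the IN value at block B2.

Answer: {a: 6, b: ⊤, c: ⊤, d: ⊤, e: ⊤, f: ⊤}

Working:
Fixpoint table:
  B0: | IN=(all ⊤) | OUT=(all ⊤)
  B1: | IN=(all ⊤) | OUT={a:6, e:0; rest ⊤}
  B2: | IN={a:6; rest ⊤} | OUT={a:6; rest ⊤}
  B3: | IN={a:6; rest ⊤} | OUT={a:6, b:6; rest ⊤}
  B4: | IN={a:6, b:6; rest ⊤} | OUT={a:6, b:6, e:-4; rest ⊤}
  B5: | IN={a:6, b:6, e:-4; rest ⊤} | OUT={b:6, d:6, e:-4; rest ⊤}
  B6: | IN={b:6, d:6, e:-4; rest ⊤} | OUT={b:6, c:5, d:6, e:-4; rest ⊤}

Merge at B2: IN[B2] = OUT[B1] ⊔ OUT[B4] = {a: 6, b: ⊤, c: ⊤, d: ⊤, e: ⊤, f: ⊤}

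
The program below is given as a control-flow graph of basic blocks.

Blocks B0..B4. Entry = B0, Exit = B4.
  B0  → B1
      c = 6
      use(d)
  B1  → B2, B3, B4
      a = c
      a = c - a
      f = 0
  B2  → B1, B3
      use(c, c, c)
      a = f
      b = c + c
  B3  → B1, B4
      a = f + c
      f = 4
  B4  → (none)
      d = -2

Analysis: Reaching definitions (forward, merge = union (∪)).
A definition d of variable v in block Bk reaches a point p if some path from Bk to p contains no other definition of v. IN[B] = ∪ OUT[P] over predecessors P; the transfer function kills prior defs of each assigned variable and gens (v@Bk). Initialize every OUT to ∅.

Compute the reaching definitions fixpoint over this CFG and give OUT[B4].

Fixpoint table:
  B0:   IN={}   OUT={c@B0}
  B1:   IN={a@B2, a@B3, b@B2, c@B0, f@B1, f@B3}   OUT={a@B1, b@B2, c@B0, f@B1}
  B2:   IN={a@B1, b@B2, c@B0, f@B1}   OUT={a@B2, b@B2, c@B0, f@B1}
  B3:   IN={a@B1, a@B2, b@B2, c@B0, f@B1}   OUT={a@B3, b@B2, c@B0, f@B3}
  B4:   IN={a@B1, a@B3, b@B2, c@B0, f@B1, f@B3}   OUT={a@B1, a@B3, b@B2, c@B0, d@B4, f@B1, f@B3}

Merge at B4: IN[B4] = OUT[B1] ⊔ OUT[B3] = {a@B1, a@B3, b@B2, c@B0, f@B1, f@B3}
Applying B4's transfer function to that IN value gives OUT[B4] (row B4 above).

Answer: {a@B1, a@B3, b@B2, c@B0, d@B4, f@B1, f@B3}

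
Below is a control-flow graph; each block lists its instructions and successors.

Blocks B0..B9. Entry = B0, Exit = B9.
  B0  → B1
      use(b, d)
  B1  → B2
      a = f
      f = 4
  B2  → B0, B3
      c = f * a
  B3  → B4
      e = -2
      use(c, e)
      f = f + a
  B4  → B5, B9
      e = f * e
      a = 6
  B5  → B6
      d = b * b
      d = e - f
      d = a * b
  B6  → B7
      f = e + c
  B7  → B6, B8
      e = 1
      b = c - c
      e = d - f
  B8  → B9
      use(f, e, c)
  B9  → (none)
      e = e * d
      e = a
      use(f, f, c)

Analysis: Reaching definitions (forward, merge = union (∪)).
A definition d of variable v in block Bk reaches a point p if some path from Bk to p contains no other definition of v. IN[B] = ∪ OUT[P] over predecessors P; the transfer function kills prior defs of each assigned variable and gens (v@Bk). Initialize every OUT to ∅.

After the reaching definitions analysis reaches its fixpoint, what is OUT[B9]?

Answer: {a@B4, b@B7, c@B2, d@B5, e@B9, f@B3, f@B6}

Trace:
Converged values:
  B0:  IN={a@B1, c@B2, f@B1}  OUT={a@B1, c@B2, f@B1}
  B1:  IN={a@B1, c@B2, f@B1}  OUT={a@B1, c@B2, f@B1}
  B2:  IN={a@B1, c@B2, f@B1}  OUT={a@B1, c@B2, f@B1}
  B3:  IN={a@B1, c@B2, f@B1}  OUT={a@B1, c@B2, e@B3, f@B3}
  B4:  IN={a@B1, c@B2, e@B3, f@B3}  OUT={a@B4, c@B2, e@B4, f@B3}
  B5:  IN={a@B4, c@B2, e@B4, f@B3}  OUT={a@B4, c@B2, d@B5, e@B4, f@B3}
  B6:  IN={a@B4, b@B7, c@B2, d@B5, e@B4, e@B7, f@B3, f@B6}  OUT={a@B4, b@B7, c@B2, d@B5, e@B4, e@B7, f@B6}
  B7:  IN={a@B4, b@B7, c@B2, d@B5, e@B4, e@B7, f@B6}  OUT={a@B4, b@B7, c@B2, d@B5, e@B7, f@B6}
  B8:  IN={a@B4, b@B7, c@B2, d@B5, e@B7, f@B6}  OUT={a@B4, b@B7, c@B2, d@B5, e@B7, f@B6}
  B9:  IN={a@B4, b@B7, c@B2, d@B5, e@B4, e@B7, f@B3, f@B6}  OUT={a@B4, b@B7, c@B2, d@B5, e@B9, f@B3, f@B6}

Merge at B9: IN[B9] = OUT[B4] ⊔ OUT[B8] = {a@B4, b@B7, c@B2, d@B5, e@B4, e@B7, f@B3, f@B6}
Applying B9's transfer function to that IN value gives OUT[B9] (row B9 above).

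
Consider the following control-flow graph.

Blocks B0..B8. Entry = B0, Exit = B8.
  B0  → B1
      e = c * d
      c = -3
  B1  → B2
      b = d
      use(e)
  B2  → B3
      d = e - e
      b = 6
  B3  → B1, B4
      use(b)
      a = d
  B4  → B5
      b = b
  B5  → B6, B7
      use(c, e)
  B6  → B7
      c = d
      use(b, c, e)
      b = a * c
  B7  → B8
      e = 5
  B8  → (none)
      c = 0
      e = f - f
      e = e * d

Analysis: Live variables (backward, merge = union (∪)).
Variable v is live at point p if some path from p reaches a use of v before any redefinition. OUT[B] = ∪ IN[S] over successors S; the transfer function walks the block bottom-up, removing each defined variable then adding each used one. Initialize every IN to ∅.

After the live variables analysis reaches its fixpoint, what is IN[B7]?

Fixpoint table:
  B0:  IN={c, d, f}  OUT={c, d, e, f}
  B1:  IN={c, d, e, f}  OUT={c, e, f}
  B2:  IN={c, e, f}  OUT={b, c, d, e, f}
  B3:  IN={b, c, d, e, f}  OUT={a, b, c, d, e, f}
  B4:  IN={a, b, c, d, e, f}  OUT={a, b, c, d, e, f}
  B5:  IN={a, b, c, d, e, f}  OUT={a, b, d, e, f}
  B6:  IN={a, b, d, e, f}  OUT={d, f}
  B7:  IN={d, f}  OUT={d, f}
  B8:  IN={d, f}  OUT={}

Merge at B7: OUT[B7] = IN[B8] = {d, f}
Applying B7's transfer function to that OUT value gives IN[B7] (row B7 above).

Answer: {d, f}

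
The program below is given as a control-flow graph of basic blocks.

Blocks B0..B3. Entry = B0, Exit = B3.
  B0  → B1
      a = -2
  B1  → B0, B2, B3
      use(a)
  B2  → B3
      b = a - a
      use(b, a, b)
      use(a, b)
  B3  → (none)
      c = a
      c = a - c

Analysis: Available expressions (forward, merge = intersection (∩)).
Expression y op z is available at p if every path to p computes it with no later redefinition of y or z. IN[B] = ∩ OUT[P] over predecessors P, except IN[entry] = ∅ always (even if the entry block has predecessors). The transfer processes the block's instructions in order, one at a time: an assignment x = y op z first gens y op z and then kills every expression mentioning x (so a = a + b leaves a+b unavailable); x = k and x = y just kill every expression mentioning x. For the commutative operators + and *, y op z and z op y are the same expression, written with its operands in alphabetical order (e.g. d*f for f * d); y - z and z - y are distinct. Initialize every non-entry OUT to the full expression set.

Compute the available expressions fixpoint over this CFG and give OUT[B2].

Answer: {a-a}

Working:
Converged values:
  B0:  IN={}  OUT={}
  B1:  IN={}  OUT={}
  B2:  IN={}  OUT={a-a}
  B3:  IN={}  OUT={}

Merge at B2: IN[B2] = OUT[B1] = {}
Applying B2's transfer function to that IN value gives OUT[B2] (row B2 above).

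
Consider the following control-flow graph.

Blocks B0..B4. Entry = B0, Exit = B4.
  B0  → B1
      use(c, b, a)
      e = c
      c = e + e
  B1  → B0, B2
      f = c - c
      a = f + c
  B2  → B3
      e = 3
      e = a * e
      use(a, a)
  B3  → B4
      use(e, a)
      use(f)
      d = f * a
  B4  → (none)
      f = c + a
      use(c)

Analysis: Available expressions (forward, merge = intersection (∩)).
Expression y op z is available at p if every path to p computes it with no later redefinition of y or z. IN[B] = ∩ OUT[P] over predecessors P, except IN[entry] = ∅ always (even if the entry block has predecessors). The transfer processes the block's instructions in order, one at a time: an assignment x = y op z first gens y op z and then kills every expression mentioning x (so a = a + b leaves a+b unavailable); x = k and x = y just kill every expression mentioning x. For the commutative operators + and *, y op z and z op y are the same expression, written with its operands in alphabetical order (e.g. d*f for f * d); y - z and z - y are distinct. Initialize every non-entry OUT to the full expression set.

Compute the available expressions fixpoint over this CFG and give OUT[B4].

Answer: {a+c, c-c}

Trace:
Per-block solution:
  B0:  IN={}  OUT={e+e}
  B1:  IN={e+e}  OUT={c+f, c-c, e+e}
  B2:  IN={c+f, c-c, e+e}  OUT={c+f, c-c}
  B3:  IN={c+f, c-c}  OUT={a*f, c+f, c-c}
  B4:  IN={a*f, c+f, c-c}  OUT={a+c, c-c}

Merge at B4: IN[B4] = OUT[B3] = {a*f, c+f, c-c}
Applying B4's transfer function to that IN value gives OUT[B4] (row B4 above).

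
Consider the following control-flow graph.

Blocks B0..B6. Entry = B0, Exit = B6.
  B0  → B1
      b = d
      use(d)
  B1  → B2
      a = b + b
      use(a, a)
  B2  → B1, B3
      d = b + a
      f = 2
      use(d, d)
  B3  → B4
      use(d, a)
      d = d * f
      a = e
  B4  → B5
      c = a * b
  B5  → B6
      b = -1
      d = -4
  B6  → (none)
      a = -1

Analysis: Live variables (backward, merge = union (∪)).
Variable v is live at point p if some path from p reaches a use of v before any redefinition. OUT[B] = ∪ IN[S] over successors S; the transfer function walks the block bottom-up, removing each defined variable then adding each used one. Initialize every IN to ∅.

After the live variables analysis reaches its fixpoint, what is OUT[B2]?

Fixpoint table:
  B0: | IN={d, e} | OUT={b, e}
  B1: | IN={b, e} | OUT={a, b, e}
  B2: | IN={a, b, e} | OUT={a, b, d, e, f}
  B3: | IN={a, b, d, e, f} | OUT={a, b}
  B4: | IN={a, b} | OUT={}
  B5: | IN={} | OUT={}
  B6: | IN={} | OUT={}

Merge at B2: OUT[B2] = IN[B1] ⊔ IN[B3] = {a, b, d, e, f}

Answer: {a, b, d, e, f}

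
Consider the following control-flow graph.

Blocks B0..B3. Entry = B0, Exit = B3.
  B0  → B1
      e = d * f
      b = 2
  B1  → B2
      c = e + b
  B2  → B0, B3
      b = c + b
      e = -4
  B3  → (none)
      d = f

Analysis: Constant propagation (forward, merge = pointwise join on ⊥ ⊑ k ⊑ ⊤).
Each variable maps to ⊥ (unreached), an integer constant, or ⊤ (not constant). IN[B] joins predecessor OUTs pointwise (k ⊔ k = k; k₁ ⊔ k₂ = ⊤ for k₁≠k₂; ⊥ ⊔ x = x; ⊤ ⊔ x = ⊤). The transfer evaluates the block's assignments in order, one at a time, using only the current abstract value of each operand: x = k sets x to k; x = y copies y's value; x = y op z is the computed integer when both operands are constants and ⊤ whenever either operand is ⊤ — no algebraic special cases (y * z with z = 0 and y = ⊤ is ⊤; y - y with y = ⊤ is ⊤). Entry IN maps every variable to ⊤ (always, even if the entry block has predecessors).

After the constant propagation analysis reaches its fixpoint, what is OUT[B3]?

Per-block solution:
  B0: | IN=(all ⊤) | OUT={b:2; rest ⊤}
  B1: | IN={b:2; rest ⊤} | OUT={b:2; rest ⊤}
  B2: | IN={b:2; rest ⊤} | OUT={e:-4; rest ⊤}
  B3: | IN={e:-4; rest ⊤} | OUT={e:-4; rest ⊤}

Merge at B3: IN[B3] = OUT[B2] = {a: ⊤, b: ⊤, c: ⊤, d: ⊤, e: -4, f: ⊤}
Applying B3's transfer function to that IN value gives OUT[B3] (row B3 above).

Answer: {a: ⊤, b: ⊤, c: ⊤, d: ⊤, e: -4, f: ⊤}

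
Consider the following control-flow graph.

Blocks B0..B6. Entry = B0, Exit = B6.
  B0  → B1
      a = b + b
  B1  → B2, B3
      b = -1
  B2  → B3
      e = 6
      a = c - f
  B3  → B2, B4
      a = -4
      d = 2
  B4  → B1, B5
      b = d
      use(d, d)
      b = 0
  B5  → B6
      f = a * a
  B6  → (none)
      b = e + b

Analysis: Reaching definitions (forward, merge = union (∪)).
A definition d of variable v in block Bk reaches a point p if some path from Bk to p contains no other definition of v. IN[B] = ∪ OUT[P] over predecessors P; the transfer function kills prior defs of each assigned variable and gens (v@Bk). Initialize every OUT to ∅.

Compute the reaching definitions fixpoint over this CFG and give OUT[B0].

Answer: {a@B0}

Derivation:
Converged values:
  B0:  IN={}  OUT={a@B0}
  B1:  IN={a@B0, a@B3, b@B4, d@B3, e@B2}  OUT={a@B0, a@B3, b@B1, d@B3, e@B2}
  B2:  IN={a@B0, a@B3, b@B1, d@B3, e@B2}  OUT={a@B2, b@B1, d@B3, e@B2}
  B3:  IN={a@B0, a@B2, a@B3, b@B1, d@B3, e@B2}  OUT={a@B3, b@B1, d@B3, e@B2}
  B4:  IN={a@B3, b@B1, d@B3, e@B2}  OUT={a@B3, b@B4, d@B3, e@B2}
  B5:  IN={a@B3, b@B4, d@B3, e@B2}  OUT={a@B3, b@B4, d@B3, e@B2, f@B5}
  B6:  IN={a@B3, b@B4, d@B3, e@B2, f@B5}  OUT={a@B3, b@B6, d@B3, e@B2, f@B5}

B0 is the boundary node: IN[B0] = {}
Applying B0's transfer function to that IN value gives OUT[B0] (row B0 above).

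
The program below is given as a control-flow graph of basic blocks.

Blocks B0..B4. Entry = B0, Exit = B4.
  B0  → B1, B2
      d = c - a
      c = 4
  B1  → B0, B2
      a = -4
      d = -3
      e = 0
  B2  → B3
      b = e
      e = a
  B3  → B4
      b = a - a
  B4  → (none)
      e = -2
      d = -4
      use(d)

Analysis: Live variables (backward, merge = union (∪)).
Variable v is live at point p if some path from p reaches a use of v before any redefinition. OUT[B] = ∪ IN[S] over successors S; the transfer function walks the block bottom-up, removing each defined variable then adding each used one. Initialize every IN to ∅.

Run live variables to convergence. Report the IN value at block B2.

Answer: {a, e}

Derivation:
Per-block solution:
  B0:   IN={a, c, e}   OUT={a, c, e}
  B1:   IN={c}   OUT={a, c, e}
  B2:   IN={a, e}   OUT={a}
  B3:   IN={a}   OUT={}
  B4:   IN={}   OUT={}

Merge at B2: OUT[B2] = IN[B3] = {a}
Applying B2's transfer function to that OUT value gives IN[B2] (row B2 above).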